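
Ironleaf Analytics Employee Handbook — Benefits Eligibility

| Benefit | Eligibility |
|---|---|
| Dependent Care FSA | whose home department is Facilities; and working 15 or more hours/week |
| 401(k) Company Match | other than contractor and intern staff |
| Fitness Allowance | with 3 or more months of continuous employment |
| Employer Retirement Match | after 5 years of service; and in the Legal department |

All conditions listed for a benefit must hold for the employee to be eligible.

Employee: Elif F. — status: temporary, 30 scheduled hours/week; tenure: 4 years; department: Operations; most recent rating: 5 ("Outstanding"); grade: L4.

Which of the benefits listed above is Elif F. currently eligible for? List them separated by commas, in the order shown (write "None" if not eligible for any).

Dependent Care FSA — dept Operations ✗ → not eligible.
401(k) Company Match — status temporary ✓ (not excluded) → eligible.
Fitness Allowance — service 4 years ≥ 3 months (≈90 days) ✓ → eligible.
Employer Retirement Match — service 4 years < 5 years ✗ → not eligible.

401(k) Company Match, Fitness Allowance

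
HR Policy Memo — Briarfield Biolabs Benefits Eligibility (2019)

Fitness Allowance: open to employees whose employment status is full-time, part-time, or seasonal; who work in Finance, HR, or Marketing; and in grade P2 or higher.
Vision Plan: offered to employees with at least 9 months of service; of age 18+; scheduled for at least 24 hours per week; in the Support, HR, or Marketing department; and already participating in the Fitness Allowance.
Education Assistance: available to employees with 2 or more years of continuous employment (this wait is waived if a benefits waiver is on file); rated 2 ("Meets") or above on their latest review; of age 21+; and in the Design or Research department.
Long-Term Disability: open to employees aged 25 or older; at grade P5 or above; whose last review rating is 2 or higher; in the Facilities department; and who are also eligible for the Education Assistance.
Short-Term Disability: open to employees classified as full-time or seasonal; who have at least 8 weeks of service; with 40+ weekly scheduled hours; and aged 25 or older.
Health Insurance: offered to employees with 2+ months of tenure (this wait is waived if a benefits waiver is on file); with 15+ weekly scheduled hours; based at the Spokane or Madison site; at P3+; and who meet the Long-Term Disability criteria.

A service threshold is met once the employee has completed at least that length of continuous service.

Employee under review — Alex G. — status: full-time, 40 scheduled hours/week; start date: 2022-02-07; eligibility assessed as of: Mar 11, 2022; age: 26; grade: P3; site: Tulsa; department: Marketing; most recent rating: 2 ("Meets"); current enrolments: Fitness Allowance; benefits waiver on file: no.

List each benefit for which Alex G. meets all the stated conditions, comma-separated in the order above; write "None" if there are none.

Fitness Allowance

Service from 2022-02-07 to Mar 11, 2022: 32 days.
Fitness Allowance — status full-time ✓; dept Marketing ✓; grade P3 ≥ P2 ✓ → eligible.
Vision Plan — service 32 days < 9 months (≈270 days) ✗ → not eligible.
Education Assistance — no waiver, service 32 days < 2 years (≈730 days) ✗ → not eligible.
Long-Term Disability — age 26 ≥ 25 ✓; grade P3 < P5 ✗ → not eligible.
Short-Term Disability — status full-time ✓; service 32 days < 8 weeks (≈56 days) ✗ → not eligible.
Health Insurance — no waiver, service 32 days < 2 months (≈60 days) ✗ → not eligible.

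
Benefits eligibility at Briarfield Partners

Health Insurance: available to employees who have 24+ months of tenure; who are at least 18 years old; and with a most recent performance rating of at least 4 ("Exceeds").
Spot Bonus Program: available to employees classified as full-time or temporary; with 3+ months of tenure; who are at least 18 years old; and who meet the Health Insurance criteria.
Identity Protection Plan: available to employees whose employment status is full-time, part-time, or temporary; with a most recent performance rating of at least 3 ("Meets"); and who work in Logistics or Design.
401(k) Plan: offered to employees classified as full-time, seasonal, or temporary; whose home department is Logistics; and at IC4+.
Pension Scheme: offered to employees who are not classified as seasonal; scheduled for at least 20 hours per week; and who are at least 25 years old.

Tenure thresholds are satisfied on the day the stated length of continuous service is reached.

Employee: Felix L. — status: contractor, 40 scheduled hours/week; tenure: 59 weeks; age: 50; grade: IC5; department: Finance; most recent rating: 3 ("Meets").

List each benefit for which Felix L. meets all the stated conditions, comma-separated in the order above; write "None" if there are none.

Health Insurance — service 59 weeks < 24 months (≈720 days) ✗ → not eligible.
Spot Bonus Program — status contractor ✗ (requires full-time or temporary) → not eligible.
Identity Protection Plan — status contractor ✗ (requires full-time, part-time, or temporary) → not eligible.
401(k) Plan — status contractor ✗ (requires full-time, seasonal, or temporary) → not eligible.
Pension Scheme — status contractor ✓ (not excluded); 40 hrs/wk ≥ 20 ✓; age 50 ≥ 25 ✓ → eligible.

Pension Scheme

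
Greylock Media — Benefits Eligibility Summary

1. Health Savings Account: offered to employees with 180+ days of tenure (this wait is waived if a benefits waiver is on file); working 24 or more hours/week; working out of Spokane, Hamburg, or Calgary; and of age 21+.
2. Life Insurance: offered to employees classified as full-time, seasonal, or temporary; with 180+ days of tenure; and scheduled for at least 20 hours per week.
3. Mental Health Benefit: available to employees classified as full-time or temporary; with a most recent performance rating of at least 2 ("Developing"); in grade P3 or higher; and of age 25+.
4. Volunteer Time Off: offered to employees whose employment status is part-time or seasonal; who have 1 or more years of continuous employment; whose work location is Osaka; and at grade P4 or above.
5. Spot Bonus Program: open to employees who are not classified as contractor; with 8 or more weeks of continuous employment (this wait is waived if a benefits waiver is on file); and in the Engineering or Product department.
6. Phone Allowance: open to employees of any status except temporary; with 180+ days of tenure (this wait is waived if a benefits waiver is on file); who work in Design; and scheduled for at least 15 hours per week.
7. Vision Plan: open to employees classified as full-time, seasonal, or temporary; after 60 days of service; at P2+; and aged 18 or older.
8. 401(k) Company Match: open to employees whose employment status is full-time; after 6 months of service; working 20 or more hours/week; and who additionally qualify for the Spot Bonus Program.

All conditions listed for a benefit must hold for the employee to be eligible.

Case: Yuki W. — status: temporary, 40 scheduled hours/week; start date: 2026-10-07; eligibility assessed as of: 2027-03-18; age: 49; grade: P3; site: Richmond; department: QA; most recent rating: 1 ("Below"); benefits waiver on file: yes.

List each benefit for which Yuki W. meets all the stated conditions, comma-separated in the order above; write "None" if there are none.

Service from 2026-10-07 to 2027-03-18: 162 days.
Health Savings Account — benefits waiver on file ✓; 40 hrs/wk ≥ 24 ✓; site Richmond ✗ (not Spokane, Hamburg, or Calgary) → not eligible.
Life Insurance — status temporary ✓; service 162 days < 180 days ✗ → not eligible.
Mental Health Benefit — status temporary ✓; rating 1 < 2 ✗ → not eligible.
Volunteer Time Off — status temporary ✗ (requires part-time or seasonal) → not eligible.
Spot Bonus Program — status temporary ✓ (not excluded); benefits waiver on file ✓; dept QA ✗ → not eligible.
Phone Allowance — status temporary ✗ (excluded) → not eligible.
Vision Plan — status temporary ✓; service 162 days ≥ 60 days ✓; grade P3 ≥ P2 ✓; age 49 ≥ 18 ✓ → eligible.
401(k) Company Match — status temporary ✗ (requires full-time) → not eligible.

Vision Plan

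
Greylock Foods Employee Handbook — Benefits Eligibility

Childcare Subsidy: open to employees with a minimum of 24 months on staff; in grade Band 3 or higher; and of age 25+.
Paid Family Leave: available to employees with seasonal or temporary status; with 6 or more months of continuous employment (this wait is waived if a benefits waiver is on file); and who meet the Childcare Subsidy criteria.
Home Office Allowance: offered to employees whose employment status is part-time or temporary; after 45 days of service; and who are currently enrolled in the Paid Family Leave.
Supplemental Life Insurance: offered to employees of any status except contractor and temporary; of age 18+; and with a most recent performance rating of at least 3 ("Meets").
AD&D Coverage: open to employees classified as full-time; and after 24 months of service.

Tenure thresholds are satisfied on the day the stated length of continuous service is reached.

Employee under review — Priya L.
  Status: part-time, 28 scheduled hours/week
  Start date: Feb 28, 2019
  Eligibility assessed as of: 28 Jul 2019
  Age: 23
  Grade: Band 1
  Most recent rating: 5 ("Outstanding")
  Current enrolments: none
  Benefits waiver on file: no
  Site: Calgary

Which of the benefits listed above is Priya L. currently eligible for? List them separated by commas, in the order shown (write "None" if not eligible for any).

Service from Feb 28, 2019 to 28 Jul 2019: 150 days.
Childcare Subsidy — service 150 days < 24 months (≈720 days) ✗ → not eligible.
Paid Family Leave — status part-time ✗ (requires seasonal or temporary) → not eligible.
Home Office Allowance — status part-time ✓; service 150 days ≥ 45 days ✓; not enrolled in Paid Family Leave ✗ → not eligible.
Supplemental Life Insurance — status part-time ✓ (not excluded); age 23 ≥ 18 ✓; rating 5 ≥ 3 ✓ → eligible.
AD&D Coverage — status part-time ✗ (requires full-time) → not eligible.

Supplemental Life Insurance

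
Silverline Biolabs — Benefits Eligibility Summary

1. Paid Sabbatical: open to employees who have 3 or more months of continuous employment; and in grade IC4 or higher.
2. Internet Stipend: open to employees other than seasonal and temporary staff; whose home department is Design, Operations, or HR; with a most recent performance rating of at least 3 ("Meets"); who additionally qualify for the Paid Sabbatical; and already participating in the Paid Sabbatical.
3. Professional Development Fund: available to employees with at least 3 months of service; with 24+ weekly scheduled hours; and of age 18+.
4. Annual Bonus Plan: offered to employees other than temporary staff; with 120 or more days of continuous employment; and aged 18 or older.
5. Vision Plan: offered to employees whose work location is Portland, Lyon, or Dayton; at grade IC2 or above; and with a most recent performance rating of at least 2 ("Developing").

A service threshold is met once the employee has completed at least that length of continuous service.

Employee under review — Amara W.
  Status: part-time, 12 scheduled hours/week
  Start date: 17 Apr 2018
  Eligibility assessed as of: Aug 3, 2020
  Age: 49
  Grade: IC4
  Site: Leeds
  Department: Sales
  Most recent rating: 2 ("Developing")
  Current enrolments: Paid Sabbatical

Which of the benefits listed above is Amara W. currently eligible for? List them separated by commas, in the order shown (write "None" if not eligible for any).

Service from 17 Apr 2018 to Aug 3, 2020: 839 days.
Paid Sabbatical — service 839 days ≥ 3 months (≈90 days) ✓; grade IC4 ≥ IC4 ✓ → eligible.
Internet Stipend — status part-time ✓ (not excluded); dept Sales ✗ → not eligible.
Professional Development Fund — service 839 days ≥ 3 months (≈90 days) ✓; 12 hrs/wk < 24 ✗ → not eligible.
Annual Bonus Plan — status part-time ✓ (not excluded); service 839 days ≥ 120 days ✓; age 49 ≥ 18 ✓ → eligible.
Vision Plan — site Leeds ✗ (not Portland, Lyon, or Dayton) → not eligible.

Paid Sabbatical, Annual Bonus Plan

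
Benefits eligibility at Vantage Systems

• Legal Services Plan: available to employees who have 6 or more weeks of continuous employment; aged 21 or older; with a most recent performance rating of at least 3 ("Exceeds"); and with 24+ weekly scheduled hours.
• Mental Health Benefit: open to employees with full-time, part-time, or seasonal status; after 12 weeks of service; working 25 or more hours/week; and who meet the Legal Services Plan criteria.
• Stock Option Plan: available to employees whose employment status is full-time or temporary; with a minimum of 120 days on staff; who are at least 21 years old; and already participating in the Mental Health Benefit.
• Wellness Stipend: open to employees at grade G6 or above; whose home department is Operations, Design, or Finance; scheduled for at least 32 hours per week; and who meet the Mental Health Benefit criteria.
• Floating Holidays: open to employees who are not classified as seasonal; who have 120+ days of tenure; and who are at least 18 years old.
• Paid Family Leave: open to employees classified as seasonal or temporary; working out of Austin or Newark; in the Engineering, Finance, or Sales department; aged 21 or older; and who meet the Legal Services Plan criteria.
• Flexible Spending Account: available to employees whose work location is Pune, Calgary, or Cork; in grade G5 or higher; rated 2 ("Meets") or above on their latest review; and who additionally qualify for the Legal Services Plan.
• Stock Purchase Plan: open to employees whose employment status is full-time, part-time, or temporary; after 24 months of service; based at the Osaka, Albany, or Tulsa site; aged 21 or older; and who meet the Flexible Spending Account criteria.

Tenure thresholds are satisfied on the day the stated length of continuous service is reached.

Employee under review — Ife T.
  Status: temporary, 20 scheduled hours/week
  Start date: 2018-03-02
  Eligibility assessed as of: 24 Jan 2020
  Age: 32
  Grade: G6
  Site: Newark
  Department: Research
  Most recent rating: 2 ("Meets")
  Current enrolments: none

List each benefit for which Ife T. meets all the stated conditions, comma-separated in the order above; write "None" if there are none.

Floating Holidays

Service from 2018-03-02 to 24 Jan 2020: 693 days.
Legal Services Plan — service 693 days ≥ 6 weeks (≈42 days) ✓; age 32 ≥ 21 ✓; rating 2 < 3 ✗ → not eligible.
Mental Health Benefit — status temporary ✗ (requires full-time, part-time, or seasonal) → not eligible.
Stock Option Plan — status temporary ✓; service 693 days ≥ 120 days ✓; age 32 ≥ 21 ✓; not enrolled in Mental Health Benefit ✗ → not eligible.
Wellness Stipend — grade G6 ≥ G6 ✓; dept Research ✗ → not eligible.
Floating Holidays — status temporary ✓ (not excluded); service 693 days ≥ 120 days ✓; age 32 ≥ 18 ✓ → eligible.
Paid Family Leave — status temporary ✓; site Newark ✓; dept Research ✗ → not eligible.
Flexible Spending Account — site Newark ✗ (not Pune, Calgary, or Cork) → not eligible.
Stock Purchase Plan — status temporary ✓; service 693 days < 24 months (≈720 days) ✗ → not eligible.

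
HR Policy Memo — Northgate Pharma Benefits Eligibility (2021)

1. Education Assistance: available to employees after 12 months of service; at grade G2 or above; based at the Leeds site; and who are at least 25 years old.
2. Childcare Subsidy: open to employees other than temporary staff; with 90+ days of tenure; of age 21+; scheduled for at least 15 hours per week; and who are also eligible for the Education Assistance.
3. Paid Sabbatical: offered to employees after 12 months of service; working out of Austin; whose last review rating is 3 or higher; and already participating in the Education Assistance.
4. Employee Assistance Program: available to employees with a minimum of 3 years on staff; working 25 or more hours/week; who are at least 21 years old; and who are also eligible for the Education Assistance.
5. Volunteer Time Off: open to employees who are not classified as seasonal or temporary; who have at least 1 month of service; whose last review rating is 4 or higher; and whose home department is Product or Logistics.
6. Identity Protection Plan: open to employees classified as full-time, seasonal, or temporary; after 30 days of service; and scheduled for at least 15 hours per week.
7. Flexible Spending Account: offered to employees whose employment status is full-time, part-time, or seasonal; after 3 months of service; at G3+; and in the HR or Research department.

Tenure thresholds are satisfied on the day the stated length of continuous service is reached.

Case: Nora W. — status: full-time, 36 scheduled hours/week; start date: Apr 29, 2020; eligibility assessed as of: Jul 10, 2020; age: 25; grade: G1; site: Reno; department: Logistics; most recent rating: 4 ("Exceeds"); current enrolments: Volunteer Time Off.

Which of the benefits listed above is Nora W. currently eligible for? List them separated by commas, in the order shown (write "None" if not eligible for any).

Service from Apr 29, 2020 to Jul 10, 2020: 72 days.
Education Assistance — service 72 days < 12 months (≈360 days) ✗ → not eligible.
Childcare Subsidy — status full-time ✓ (not excluded); service 72 days < 90 days ✗ → not eligible.
Paid Sabbatical — service 72 days < 12 months (≈360 days) ✗ → not eligible.
Employee Assistance Program — service 72 days < 3 years (≈1095 days) ✗ → not eligible.
Volunteer Time Off — status full-time ✓ (not excluded); service 72 days ≥ 1 month (≈30 days) ✓; rating 4 ≥ 4 ✓; dept Logistics ✓ → eligible.
Identity Protection Plan — status full-time ✓; service 72 days ≥ 30 days ✓; 36 hrs/wk ≥ 15 ✓ → eligible.
Flexible Spending Account — status full-time ✓; service 72 days < 3 months (≈90 days) ✗ → not eligible.

Volunteer Time Off, Identity Protection Plan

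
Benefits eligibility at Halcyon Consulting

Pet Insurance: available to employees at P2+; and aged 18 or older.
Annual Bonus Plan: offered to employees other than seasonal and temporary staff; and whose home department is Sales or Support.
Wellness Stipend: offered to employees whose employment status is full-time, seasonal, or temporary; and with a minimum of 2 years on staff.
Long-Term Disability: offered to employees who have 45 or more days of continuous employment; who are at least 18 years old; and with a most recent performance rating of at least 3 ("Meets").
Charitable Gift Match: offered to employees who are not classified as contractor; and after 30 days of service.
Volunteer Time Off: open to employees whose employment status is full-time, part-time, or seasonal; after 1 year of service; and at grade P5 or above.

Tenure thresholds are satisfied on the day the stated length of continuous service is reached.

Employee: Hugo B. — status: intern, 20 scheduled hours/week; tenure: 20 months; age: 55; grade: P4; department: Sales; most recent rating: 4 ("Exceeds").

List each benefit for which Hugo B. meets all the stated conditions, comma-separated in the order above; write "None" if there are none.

Pet Insurance, Annual Bonus Plan, Long-Term Disability, Charitable Gift Match

Pet Insurance — grade P4 ≥ P2 ✓; age 55 ≥ 18 ✓ → eligible.
Annual Bonus Plan — status intern ✓ (not excluded); dept Sales ✓ → eligible.
Wellness Stipend — status intern ✗ (requires full-time, seasonal, or temporary) → not eligible.
Long-Term Disability — service 20 months ≥ 45 days ✓; age 55 ≥ 18 ✓; rating 4 ≥ 3 ✓ → eligible.
Charitable Gift Match — status intern ✓ (not excluded); service 20 months ≥ 30 days ✓ → eligible.
Volunteer Time Off — status intern ✗ (requires full-time, part-time, or seasonal) → not eligible.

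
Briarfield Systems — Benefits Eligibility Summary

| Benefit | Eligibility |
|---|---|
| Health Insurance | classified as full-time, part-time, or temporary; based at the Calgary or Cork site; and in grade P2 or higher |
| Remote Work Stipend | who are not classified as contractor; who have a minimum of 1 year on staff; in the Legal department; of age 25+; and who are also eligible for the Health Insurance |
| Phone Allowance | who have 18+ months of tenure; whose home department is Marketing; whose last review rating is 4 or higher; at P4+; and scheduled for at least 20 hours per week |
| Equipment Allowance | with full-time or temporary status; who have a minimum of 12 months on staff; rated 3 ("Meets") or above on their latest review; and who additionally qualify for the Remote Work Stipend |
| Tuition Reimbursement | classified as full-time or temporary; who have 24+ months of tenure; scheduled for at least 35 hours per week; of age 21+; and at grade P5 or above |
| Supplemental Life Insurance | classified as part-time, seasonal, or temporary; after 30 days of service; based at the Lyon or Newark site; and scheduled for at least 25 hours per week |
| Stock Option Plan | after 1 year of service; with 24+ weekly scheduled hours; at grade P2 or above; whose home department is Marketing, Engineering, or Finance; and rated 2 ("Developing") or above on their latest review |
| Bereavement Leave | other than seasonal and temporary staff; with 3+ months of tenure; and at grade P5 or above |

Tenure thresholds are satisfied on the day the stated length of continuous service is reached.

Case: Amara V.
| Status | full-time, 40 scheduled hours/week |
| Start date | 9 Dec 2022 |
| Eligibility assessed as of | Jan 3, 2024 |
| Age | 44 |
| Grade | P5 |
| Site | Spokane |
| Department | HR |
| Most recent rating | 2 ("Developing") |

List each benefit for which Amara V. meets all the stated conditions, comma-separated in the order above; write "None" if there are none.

Bereavement Leave

Service from 9 Dec 2022 to Jan 3, 2024: 390 days.
Health Insurance — status full-time ✓; site Spokane ✗ (not Calgary or Cork) → not eligible.
Remote Work Stipend — status full-time ✓ (not excluded); service 390 days ≥ 1 year (≈365 days) ✓; dept HR ✗ → not eligible.
Phone Allowance — service 390 days < 18 months (≈540 days) ✗ → not eligible.
Equipment Allowance — status full-time ✓; service 390 days ≥ 12 months (≈360 days) ✓; rating 2 < 3 ✗ → not eligible.
Tuition Reimbursement — status full-time ✓; service 390 days < 24 months (≈720 days) ✗ → not eligible.
Supplemental Life Insurance — status full-time ✗ (requires part-time, seasonal, or temporary) → not eligible.
Stock Option Plan — service 390 days ≥ 1 year (≈365 days) ✓; 40 hrs/wk ≥ 24 ✓; grade P5 ≥ P2 ✓; dept HR ✗ → not eligible.
Bereavement Leave — status full-time ✓ (not excluded); service 390 days ≥ 3 months (≈90 days) ✓; grade P5 ≥ P5 ✓ → eligible.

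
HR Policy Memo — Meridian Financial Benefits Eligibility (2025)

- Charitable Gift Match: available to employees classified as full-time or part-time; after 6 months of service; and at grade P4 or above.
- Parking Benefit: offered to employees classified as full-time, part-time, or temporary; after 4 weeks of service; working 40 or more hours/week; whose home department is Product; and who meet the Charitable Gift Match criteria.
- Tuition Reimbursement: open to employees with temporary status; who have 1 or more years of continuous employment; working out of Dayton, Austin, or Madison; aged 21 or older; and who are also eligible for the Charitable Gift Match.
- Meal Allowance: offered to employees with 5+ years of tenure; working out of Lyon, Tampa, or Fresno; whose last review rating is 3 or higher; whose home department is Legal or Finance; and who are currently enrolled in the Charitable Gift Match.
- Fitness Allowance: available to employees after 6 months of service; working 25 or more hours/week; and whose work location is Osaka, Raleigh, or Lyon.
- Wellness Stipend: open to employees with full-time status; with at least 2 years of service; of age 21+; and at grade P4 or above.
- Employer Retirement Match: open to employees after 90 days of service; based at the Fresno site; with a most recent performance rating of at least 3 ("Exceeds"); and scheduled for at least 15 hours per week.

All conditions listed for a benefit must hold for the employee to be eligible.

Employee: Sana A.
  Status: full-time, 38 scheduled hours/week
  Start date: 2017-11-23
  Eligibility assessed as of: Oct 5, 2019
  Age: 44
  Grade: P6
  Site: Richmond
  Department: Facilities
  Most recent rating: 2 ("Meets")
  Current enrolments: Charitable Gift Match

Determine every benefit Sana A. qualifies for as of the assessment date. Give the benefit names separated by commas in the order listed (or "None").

Service from 2017-11-23 to Oct 5, 2019: 681 days.
Charitable Gift Match — status full-time ✓; service 681 days ≥ 6 months (≈180 days) ✓; grade P6 ≥ P4 ✓ → eligible.
Parking Benefit — status full-time ✓; service 681 days ≥ 4 weeks (≈28 days) ✓; 38 hrs/wk < 40 ✗ → not eligible.
Tuition Reimbursement — status full-time ✗ (requires temporary) → not eligible.
Meal Allowance — service 681 days < 5 years (≈1825 days) ✗ → not eligible.
Fitness Allowance — service 681 days ≥ 6 months (≈180 days) ✓; 38 hrs/wk ≥ 25 ✓; site Richmond ✗ (not Osaka, Raleigh, or Lyon) → not eligible.
Wellness Stipend — status full-time ✓; service 681 days < 2 years (≈730 days) ✗ → not eligible.
Employer Retirement Match — service 681 days ≥ 90 days ✓; site Richmond ✗ (not Fresno) → not eligible.

Charitable Gift Match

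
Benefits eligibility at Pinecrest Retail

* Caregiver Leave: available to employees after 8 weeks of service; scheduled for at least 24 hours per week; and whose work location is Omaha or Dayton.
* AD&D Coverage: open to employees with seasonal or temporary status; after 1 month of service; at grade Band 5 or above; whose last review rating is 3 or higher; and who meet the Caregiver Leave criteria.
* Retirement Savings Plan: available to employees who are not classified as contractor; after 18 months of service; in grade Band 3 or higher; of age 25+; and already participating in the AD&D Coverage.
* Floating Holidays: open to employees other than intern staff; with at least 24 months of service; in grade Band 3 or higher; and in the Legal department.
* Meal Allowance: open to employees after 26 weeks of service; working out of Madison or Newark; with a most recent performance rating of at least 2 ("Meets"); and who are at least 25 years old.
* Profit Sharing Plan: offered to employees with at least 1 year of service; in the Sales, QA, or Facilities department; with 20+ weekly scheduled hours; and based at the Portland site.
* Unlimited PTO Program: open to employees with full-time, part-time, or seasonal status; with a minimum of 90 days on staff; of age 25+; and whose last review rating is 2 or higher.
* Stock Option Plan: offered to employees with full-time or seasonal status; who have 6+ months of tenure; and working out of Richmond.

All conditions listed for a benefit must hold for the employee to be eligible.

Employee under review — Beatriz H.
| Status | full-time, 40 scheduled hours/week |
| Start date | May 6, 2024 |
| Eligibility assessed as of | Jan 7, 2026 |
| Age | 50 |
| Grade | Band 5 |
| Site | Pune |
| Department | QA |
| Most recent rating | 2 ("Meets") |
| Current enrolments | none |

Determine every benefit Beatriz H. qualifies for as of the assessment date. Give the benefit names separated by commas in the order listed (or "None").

Unlimited PTO Program

Service from May 6, 2024 to Jan 7, 2026: 611 days.
Caregiver Leave — service 611 days ≥ 8 weeks (≈56 days) ✓; 40 hrs/wk ≥ 24 ✓; site Pune ✗ (not Omaha or Dayton) → not eligible.
AD&D Coverage — status full-time ✗ (requires seasonal or temporary) → not eligible.
Retirement Savings Plan — status full-time ✓ (not excluded); service 611 days ≥ 18 months (≈540 days) ✓; grade Band 5 ≥ Band 3 ✓; age 50 ≥ 25 ✓; not enrolled in AD&D Coverage ✗ → not eligible.
Floating Holidays — status full-time ✓ (not excluded); service 611 days < 24 months (≈720 days) ✗ → not eligible.
Meal Allowance — service 611 days ≥ 26 weeks (≈182 days) ✓; site Pune ✗ (not Madison or Newark) → not eligible.
Profit Sharing Plan — service 611 days ≥ 1 year (≈365 days) ✓; dept QA ✓; 40 hrs/wk ≥ 20 ✓; site Pune ✗ (not Portland) → not eligible.
Unlimited PTO Program — status full-time ✓; service 611 days ≥ 90 days ✓; age 50 ≥ 25 ✓; rating 2 ≥ 2 ✓ → eligible.
Stock Option Plan — status full-time ✓; service 611 days ≥ 6 months (≈180 days) ✓; site Pune ✗ (not Richmond) → not eligible.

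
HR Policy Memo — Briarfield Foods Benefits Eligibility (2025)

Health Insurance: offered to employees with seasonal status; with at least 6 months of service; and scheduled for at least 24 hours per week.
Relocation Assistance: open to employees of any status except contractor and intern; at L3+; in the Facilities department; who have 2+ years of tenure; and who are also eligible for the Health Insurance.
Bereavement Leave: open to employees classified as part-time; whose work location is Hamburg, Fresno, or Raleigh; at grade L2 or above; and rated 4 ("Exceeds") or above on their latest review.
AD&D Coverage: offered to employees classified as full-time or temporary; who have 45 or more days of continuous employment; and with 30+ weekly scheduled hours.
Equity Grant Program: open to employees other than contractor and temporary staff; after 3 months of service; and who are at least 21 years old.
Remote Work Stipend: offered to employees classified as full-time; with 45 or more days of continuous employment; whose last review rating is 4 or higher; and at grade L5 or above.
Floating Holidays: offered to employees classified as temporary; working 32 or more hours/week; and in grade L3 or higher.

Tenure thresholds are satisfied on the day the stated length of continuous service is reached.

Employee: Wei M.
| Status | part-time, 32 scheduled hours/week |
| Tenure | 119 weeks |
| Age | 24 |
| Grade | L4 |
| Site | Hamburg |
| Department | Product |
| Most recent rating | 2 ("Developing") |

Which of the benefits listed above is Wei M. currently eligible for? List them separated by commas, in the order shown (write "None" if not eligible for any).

Equity Grant Program

Health Insurance — status part-time ✗ (requires seasonal) → not eligible.
Relocation Assistance — status part-time ✓ (not excluded); grade L4 ≥ L3 ✓; dept Product ✗ → not eligible.
Bereavement Leave — status part-time ✓; site Hamburg ✓; grade L4 ≥ L2 ✓; rating 2 < 4 ✗ → not eligible.
AD&D Coverage — status part-time ✗ (requires full-time or temporary) → not eligible.
Equity Grant Program — status part-time ✓ (not excluded); service 119 weeks ≥ 3 months (≈90 days) ✓; age 24 ≥ 21 ✓ → eligible.
Remote Work Stipend — status part-time ✗ (requires full-time) → not eligible.
Floating Holidays — status part-time ✗ (requires temporary) → not eligible.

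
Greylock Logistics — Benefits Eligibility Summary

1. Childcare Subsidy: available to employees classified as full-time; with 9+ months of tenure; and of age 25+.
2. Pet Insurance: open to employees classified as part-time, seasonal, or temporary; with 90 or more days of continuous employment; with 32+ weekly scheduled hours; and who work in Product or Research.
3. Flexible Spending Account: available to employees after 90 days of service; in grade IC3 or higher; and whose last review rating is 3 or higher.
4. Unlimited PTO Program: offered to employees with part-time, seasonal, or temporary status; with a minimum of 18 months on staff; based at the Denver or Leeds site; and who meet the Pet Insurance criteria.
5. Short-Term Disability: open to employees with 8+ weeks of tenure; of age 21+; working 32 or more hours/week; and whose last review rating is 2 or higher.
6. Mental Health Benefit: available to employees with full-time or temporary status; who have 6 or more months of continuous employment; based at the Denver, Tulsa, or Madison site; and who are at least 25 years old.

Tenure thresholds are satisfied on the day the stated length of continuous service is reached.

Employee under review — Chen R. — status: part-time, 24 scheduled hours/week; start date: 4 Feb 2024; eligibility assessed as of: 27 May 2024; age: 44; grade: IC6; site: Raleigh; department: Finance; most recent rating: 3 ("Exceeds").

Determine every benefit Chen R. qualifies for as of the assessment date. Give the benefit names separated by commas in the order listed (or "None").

Flexible Spending Account

Service from 4 Feb 2024 to 27 May 2024: 113 days.
Childcare Subsidy — status part-time ✗ (requires full-time) → not eligible.
Pet Insurance — status part-time ✓; service 113 days ≥ 90 days ✓; 24 hrs/wk < 32 ✗ → not eligible.
Flexible Spending Account — service 113 days ≥ 90 days ✓; grade IC6 ≥ IC3 ✓; rating 3 ≥ 3 ✓ → eligible.
Unlimited PTO Program — status part-time ✓; service 113 days < 18 months (≈540 days) ✗ → not eligible.
Short-Term Disability — service 113 days ≥ 8 weeks (≈56 days) ✓; age 44 ≥ 21 ✓; 24 hrs/wk < 32 ✗ → not eligible.
Mental Health Benefit — status part-time ✗ (requires full-time or temporary) → not eligible.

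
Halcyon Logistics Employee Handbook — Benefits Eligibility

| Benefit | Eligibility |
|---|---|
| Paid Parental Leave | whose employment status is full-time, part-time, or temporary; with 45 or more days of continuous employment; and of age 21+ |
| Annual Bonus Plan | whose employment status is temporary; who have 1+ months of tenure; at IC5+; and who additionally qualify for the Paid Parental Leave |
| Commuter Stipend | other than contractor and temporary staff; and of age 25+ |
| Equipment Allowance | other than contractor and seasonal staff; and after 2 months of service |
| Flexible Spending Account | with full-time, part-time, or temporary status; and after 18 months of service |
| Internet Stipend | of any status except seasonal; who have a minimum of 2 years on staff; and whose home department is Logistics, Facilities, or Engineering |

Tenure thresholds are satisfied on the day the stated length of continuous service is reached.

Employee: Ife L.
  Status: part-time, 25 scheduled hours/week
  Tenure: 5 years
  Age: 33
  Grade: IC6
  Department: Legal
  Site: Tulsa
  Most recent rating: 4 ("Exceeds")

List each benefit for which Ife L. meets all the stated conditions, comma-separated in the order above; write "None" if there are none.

Paid Parental Leave — status part-time ✓; service 5 years ≥ 45 days ✓; age 33 ≥ 21 ✓ → eligible.
Annual Bonus Plan — status part-time ✗ (requires temporary) → not eligible.
Commuter Stipend — status part-time ✓ (not excluded); age 33 ≥ 25 ✓ → eligible.
Equipment Allowance — status part-time ✓ (not excluded); service 5 years ≥ 2 months (≈60 days) ✓ → eligible.
Flexible Spending Account — status part-time ✓; service 5 years ≥ 18 months (≈540 days) ✓ → eligible.
Internet Stipend — status part-time ✓ (not excluded); service 5 years ≥ 2 years ✓; dept Legal ✗ → not eligible.

Paid Parental Leave, Commuter Stipend, Equipment Allowance, Flexible Spending Account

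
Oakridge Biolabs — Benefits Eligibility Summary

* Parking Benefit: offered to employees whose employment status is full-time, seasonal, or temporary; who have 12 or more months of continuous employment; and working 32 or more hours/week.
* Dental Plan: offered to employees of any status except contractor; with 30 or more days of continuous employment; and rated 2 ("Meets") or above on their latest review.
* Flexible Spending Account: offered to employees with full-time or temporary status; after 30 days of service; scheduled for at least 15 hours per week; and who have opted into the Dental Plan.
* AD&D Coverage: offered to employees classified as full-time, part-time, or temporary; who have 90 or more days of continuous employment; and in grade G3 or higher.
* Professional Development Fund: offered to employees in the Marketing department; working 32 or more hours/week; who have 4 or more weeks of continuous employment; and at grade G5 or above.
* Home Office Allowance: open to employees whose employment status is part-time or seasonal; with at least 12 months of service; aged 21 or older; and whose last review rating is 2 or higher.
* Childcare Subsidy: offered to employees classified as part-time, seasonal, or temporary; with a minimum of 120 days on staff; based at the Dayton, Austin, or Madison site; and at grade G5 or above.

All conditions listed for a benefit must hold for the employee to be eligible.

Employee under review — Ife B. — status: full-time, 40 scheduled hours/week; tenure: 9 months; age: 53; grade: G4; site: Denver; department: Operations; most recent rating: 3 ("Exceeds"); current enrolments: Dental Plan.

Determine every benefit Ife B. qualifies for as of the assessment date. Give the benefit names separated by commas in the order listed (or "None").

Parking Benefit — status full-time ✓; service 9 months < 12 months ✗ → not eligible.
Dental Plan — status full-time ✓ (not excluded); service 9 months ≥ 30 days ✓; rating 3 ≥ 2 ✓ → eligible.
Flexible Spending Account — status full-time ✓; service 9 months ≥ 30 days ✓; 40 hrs/wk ≥ 15 ✓; enrolled in Dental Plan ✓ → eligible.
AD&D Coverage — status full-time ✓; service 9 months ≥ 90 days ✓; grade G4 ≥ G3 ✓ → eligible.
Professional Development Fund — dept Operations ✗ → not eligible.
Home Office Allowance — status full-time ✗ (requires part-time or seasonal) → not eligible.
Childcare Subsidy — status full-time ✗ (requires part-time, seasonal, or temporary) → not eligible.

Dental Plan, Flexible Spending Account, AD&D Coverage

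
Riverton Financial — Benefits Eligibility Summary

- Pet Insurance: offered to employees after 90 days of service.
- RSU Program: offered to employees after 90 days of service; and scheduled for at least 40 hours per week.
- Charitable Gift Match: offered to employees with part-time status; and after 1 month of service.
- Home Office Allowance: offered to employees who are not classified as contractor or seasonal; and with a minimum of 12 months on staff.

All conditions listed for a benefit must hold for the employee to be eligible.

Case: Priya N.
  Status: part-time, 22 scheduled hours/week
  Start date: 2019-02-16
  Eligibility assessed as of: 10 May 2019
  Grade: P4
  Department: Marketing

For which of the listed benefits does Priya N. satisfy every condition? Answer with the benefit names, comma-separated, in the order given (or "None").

Service from 2019-02-16 to 10 May 2019: 83 days.
Pet Insurance — service 83 days < 90 days ✗ → not eligible.
RSU Program — service 83 days < 90 days ✗ → not eligible.
Charitable Gift Match — status part-time ✓; service 83 days ≥ 1 month (≈30 days) ✓ → eligible.
Home Office Allowance — status part-time ✓ (not excluded); service 83 days < 12 months (≈360 days) ✗ → not eligible.

Charitable Gift Match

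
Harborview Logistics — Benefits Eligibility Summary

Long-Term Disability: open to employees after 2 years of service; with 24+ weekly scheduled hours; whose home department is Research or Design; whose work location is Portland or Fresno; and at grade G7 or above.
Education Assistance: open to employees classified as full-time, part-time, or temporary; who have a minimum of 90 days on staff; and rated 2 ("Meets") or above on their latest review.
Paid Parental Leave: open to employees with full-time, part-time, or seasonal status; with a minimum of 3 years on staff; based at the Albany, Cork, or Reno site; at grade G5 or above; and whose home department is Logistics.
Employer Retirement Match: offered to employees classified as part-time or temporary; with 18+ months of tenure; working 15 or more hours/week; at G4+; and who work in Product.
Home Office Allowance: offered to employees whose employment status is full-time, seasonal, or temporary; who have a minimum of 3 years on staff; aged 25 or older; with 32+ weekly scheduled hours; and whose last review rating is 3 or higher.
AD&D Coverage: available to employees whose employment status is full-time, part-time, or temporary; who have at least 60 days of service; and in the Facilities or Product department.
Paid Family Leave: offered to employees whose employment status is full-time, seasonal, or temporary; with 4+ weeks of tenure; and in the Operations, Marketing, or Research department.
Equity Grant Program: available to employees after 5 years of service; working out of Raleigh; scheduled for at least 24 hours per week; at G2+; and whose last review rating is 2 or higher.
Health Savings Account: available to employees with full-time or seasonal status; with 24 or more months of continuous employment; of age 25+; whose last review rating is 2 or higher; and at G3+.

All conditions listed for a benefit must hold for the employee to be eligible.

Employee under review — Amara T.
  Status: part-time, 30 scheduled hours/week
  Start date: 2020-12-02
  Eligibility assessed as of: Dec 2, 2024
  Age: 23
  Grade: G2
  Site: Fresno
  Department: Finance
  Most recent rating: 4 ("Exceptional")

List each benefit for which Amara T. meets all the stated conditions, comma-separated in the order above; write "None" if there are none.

Service from 2020-12-02 to Dec 2, 2024: 1461 days.
Long-Term Disability — service 1461 days ≥ 2 years (≈730 days) ✓; 30 hrs/wk ≥ 24 ✓; dept Finance ✗ → not eligible.
Education Assistance — status part-time ✓; service 1461 days ≥ 90 days ✓; rating 4 ≥ 2 ✓ → eligible.
Paid Parental Leave — status part-time ✓; service 1461 days ≥ 3 years (≈1095 days) ✓; site Fresno ✗ (not Albany, Cork, or Reno) → not eligible.
Employer Retirement Match — status part-time ✓; service 1461 days ≥ 18 months (≈540 days) ✓; 30 hrs/wk ≥ 15 ✓; grade G2 < G4 ✗ → not eligible.
Home Office Allowance — status part-time ✗ (requires full-time, seasonal, or temporary) → not eligible.
AD&D Coverage — status part-time ✓; service 1461 days ≥ 60 days ✓; dept Finance ✗ → not eligible.
Paid Family Leave — status part-time ✗ (requires full-time, seasonal, or temporary) → not eligible.
Equity Grant Program — service 1461 days < 5 years (≈1825 days) ✗ → not eligible.
Health Savings Account — status part-time ✗ (requires full-time or seasonal) → not eligible.

Education Assistance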